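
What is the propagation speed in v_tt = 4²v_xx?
Speed = 4. Information travels along characteristics x = x₀ ± 4t.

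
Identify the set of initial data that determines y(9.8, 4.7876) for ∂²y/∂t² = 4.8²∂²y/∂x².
Domain of dependence: [-13.18048, 32.78048]. Signals travel at speed 4.8, so data within |x - 9.8| ≤ 4.8·4.7876 = 22.98048 can reach the point.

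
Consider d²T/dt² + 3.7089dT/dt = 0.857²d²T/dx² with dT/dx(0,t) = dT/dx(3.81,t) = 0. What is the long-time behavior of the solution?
As t → ∞, T → constant (steady state). Damping (γ=3.7089) dissipates the nonconstant modes; with Neumann BCs the spatial average obeys M''+γM'=0 and tends to a finite limit.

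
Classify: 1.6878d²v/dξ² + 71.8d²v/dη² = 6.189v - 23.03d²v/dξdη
Rewriting in standard form: 1.6878d²v/dξ² + 23.03d²v/dξdη + 71.8d²v/dη² - 6.189v = 0. Hyperbolic (discriminant = 45.64474).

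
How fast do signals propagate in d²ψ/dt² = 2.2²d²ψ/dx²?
Speed = 2.2. Information travels along characteristics x = x₀ ± 2.2t.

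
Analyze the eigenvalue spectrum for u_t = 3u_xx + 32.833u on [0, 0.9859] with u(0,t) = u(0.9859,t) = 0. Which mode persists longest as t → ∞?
Eigenvalues: λₙ = 3n²π²/0.9859² - 32.833.
First three modes:
  n=1: λ₁ = 3π²/0.9859² - 32.833 ≈ -2.371
  n=2: λ₂ = 12π²/0.9859² - 32.833 ≈ 89.014
  n=3: λ₃ = 27π²/0.9859² - 32.833 ≈ 241.323
Since 3π²/0.9859² ≈ 30.462 < 32.833, λ₁ < 0.
The n=1 mode grows fastest (−λₙ is largest for n=1) → dominates.
Asymptotic: u ~ c₁ sin(πx/0.9859) e^{2.371t} (exponential growth at rate −λ₁ ≈ 2.371).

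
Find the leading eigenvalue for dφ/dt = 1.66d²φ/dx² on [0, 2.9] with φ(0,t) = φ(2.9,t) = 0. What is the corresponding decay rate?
Eigenvalues: λₙ = 1.66n²π²/2.9².
First three modes:
  n=1: λ₁ = 1.66π²/2.9² ≈ 1.948
  n=2: λ₂ = 6.64π²/2.9² ≈ 7.792 (4× faster decay)
  n=3: λ₃ = 14.94π²/2.9² ≈ 17.533 (9× faster decay)
As t → ∞, higher modes decay exponentially faster. The n=1 mode dominates: φ ~ c₁ sin(πx/2.9) e^{-λ₁t}.
Decay rate: λ₁ = 1.66π²/2.9² ≈ 1.948.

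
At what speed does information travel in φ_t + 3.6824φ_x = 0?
Speed = 3.6824. Information travels along x - 3.6824t = const (rightward).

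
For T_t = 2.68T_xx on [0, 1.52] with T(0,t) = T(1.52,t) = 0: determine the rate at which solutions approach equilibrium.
Eigenvalues: λₙ = 2.68n²π²/1.52².
First three modes:
  n=1: λ₁ = 2.68π²/1.52² ≈ 11.448
  n=2: λ₂ = 10.72π²/1.52² ≈ 45.794 (4× faster decay)
  n=3: λ₃ = 24.12π²/1.52² ≈ 103.036 (9× faster decay)
As t → ∞, higher modes decay exponentially faster. The n=1 mode dominates: T ~ c₁ sin(πx/1.52) e^{-λ₁t}.
Decay rate: λ₁ = 2.68π²/1.52² ≈ 11.448.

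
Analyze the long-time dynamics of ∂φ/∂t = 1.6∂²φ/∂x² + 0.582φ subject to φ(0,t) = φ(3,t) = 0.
Long-time behavior: φ → 0. Diffusion dominates reaction (r=0.582 < κπ²/L²≈1.75); solution decays.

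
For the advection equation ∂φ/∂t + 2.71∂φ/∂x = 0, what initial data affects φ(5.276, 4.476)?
A single point: x = -6.85396. The characteristic through (5.276, 4.476) is x - 2.71t = const, so x = 5.276 - 2.71·4.476 = -6.85396.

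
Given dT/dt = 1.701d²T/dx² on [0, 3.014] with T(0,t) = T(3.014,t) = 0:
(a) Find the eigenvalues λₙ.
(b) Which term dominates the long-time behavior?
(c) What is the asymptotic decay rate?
Eigenvalues: λₙ = 1.701n²π²/3.014².
First three modes:
  n=1: λ₁ = 1.701π²/3.014² ≈ 1.848
  n=2: λ₂ = 6.804π²/3.014² ≈ 7.392 (4× faster decay)
  n=3: λ₃ = 15.309π²/3.014² ≈ 16.633 (9× faster decay)
As t → ∞, higher modes decay exponentially faster. The n=1 mode dominates: T ~ c₁ sin(πx/3.014) e^{-λ₁t}.
Decay rate: λ₁ = 1.701π²/3.014² ≈ 1.848.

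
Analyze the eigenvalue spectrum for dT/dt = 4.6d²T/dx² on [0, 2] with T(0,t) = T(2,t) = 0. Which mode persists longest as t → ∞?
Eigenvalues: λₙ = 4.6n²π²/2².
First three modes:
  n=1: λ₁ = 4.6π²/2² ≈ 11.35
  n=2: λ₂ = 18.4π²/2² ≈ 45.4 (4× faster decay)
  n=3: λ₃ = 41.4π²/2² ≈ 102.15 (9× faster decay)
As t → ∞, higher modes decay exponentially faster. The n=1 mode dominates: T ~ c₁ sin(πx/2) e^{-λ₁t}.
Decay rate: λ₁ = 4.6π²/2² ≈ 11.35.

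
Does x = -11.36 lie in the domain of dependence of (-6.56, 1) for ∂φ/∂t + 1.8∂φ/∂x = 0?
No. Only data at x = -8.36 affects (-6.56, 1). Advection has one-way propagation along characteristics.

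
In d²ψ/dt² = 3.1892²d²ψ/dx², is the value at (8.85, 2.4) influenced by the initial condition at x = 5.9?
Yes. The domain of dependence is [1.19592, 16.50408], and 5.9 ∈ [1.19592, 16.50408].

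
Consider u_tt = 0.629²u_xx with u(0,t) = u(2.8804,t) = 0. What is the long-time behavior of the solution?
As t → ∞, u oscillates (no decay). Energy is conserved; the solution oscillates indefinitely as standing waves.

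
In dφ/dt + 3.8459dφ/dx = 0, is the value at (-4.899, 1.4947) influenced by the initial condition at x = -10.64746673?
Yes. The characteristic through (-4.899, 1.4947) passes through x = -10.64746673.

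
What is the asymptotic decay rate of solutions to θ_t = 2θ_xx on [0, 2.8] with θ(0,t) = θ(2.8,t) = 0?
Eigenvalues: λₙ = 2n²π²/2.8².
First three modes:
  n=1: λ₁ = 2π²/2.8² ≈ 2.518
  n=2: λ₂ = 8π²/2.8² ≈ 10.071 (4× faster decay)
  n=3: λ₃ = 18π²/2.8² ≈ 22.66 (9× faster decay)
As t → ∞, higher modes decay exponentially faster. The n=1 mode dominates: θ ~ c₁ sin(πx/2.8) e^{-λ₁t}.
Decay rate: λ₁ = 2π²/2.8² ≈ 2.518.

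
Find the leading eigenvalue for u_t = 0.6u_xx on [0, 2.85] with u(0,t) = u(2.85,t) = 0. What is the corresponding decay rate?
Eigenvalues: λₙ = 0.6n²π²/2.85².
First three modes:
  n=1: λ₁ = 0.6π²/2.85² ≈ 0.729
  n=2: λ₂ = 2.4π²/2.85² ≈ 2.916 (4× faster decay)
  n=3: λ₃ = 5.4π²/2.85² ≈ 6.562 (9× faster decay)
As t → ∞, higher modes decay exponentially faster. The n=1 mode dominates: u ~ c₁ sin(πx/2.85) e^{-λ₁t}.
Decay rate: λ₁ = 0.6π²/2.85² ≈ 0.729.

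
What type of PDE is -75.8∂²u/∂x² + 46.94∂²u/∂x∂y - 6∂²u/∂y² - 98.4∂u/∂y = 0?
With A = -75.8, B = 46.94, C = -6, the discriminant is 384.1636. This is a hyperbolic PDE.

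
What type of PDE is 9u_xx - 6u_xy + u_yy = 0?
With A = 9, B = -6, C = 1, the discriminant is 0. This is a parabolic PDE.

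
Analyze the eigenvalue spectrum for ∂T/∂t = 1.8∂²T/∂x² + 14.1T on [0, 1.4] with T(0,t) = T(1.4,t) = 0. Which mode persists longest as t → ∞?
Eigenvalues: λₙ = 1.8n²π²/1.4² - 14.1.
First three modes:
  n=1: λ₁ = 1.8π²/1.4² - 14.1 ≈ -5.036
  n=2: λ₂ = 7.2π²/1.4² - 14.1 ≈ 22.156
  n=3: λ₃ = 16.2π²/1.4² - 14.1 ≈ 67.475
Since 1.8π²/1.4² ≈ 9.064 < 14.1, λ₁ < 0.
The n=1 mode grows fastest (−λₙ is largest for n=1) → dominates.
Asymptotic: T ~ c₁ sin(πx/1.4) e^{5.036t} (exponential growth at rate −λ₁ ≈ 5.036).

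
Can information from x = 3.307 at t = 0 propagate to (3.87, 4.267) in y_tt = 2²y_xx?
Yes. The domain of dependence is [-4.664, 12.404], and 3.307 ∈ [-4.664, 12.404].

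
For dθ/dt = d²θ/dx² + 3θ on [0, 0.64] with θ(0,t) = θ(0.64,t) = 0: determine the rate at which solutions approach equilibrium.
Eigenvalues: λₙ = n²π²/0.64² - 3.
First three modes:
  n=1: λ₁ = π²/0.64² - 3 ≈ 21.096
  n=2: λ₂ = 4π²/0.64² - 3 ≈ 93.383
  n=3: λ₃ = 9π²/0.64² - 3 ≈ 213.861
Since π²/0.64² ≈ 24.096 > 3, all λₙ > 0.
The n=1 mode decays slowest → dominates as t → ∞.
Asymptotic: θ ~ c₁ sin(πx/0.64) e^{-λ₁t} with decay rate λ₁ ≈ 21.096.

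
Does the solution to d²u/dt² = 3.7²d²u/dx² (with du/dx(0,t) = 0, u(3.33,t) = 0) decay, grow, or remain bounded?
u oscillates (no decay). Energy is conserved; the solution oscillates indefinitely as standing waves.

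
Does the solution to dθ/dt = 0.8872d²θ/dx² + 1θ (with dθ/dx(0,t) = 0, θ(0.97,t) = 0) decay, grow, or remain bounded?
θ → 0. Diffusion dominates reaction (r=1 < κπ²/(4L²)≈2.33); solution decays.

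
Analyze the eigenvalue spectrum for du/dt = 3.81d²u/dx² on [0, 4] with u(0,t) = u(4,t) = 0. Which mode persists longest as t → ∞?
Eigenvalues: λₙ = 3.81n²π²/4².
First three modes:
  n=1: λ₁ = 3.81π²/4² ≈ 2.35
  n=2: λ₂ = 15.24π²/4² ≈ 9.401 (4× faster decay)
  n=3: λ₃ = 34.29π²/4² ≈ 21.152 (9× faster decay)
As t → ∞, higher modes decay exponentially faster. The n=1 mode dominates: u ~ c₁ sin(πx/4) e^{-λ₁t}.
Decay rate: λ₁ = 3.81π²/4² ≈ 2.35.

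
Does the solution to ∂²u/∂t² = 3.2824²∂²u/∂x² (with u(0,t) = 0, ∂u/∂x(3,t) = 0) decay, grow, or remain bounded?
u oscillates (no decay). Energy is conserved; the solution oscillates indefinitely as standing waves.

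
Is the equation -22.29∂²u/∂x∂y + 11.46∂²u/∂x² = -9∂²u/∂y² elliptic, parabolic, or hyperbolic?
Rewriting in standard form: 11.46∂²u/∂x² - 22.29∂²u/∂x∂y + 9∂²u/∂y² = 0. Computing B² - 4AC with A = 11.46, B = -22.29, C = 9: discriminant = 84.2841 (positive). Answer: hyperbolic.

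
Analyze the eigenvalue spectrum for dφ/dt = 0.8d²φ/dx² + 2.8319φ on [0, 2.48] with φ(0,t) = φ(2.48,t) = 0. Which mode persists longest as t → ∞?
Eigenvalues: λₙ = 0.8n²π²/2.48² - 2.8319.
First three modes:
  n=1: λ₁ = 0.8π²/2.48² - 2.8319 ≈ -1.548
  n=2: λ₂ = 3.2π²/2.48² - 2.8319 ≈ 2.303
  n=3: λ₃ = 7.2π²/2.48² - 2.8319 ≈ 8.722
Since 0.8π²/2.48² ≈ 1.284 < 2.8319, λ₁ < 0.
The n=1 mode grows fastest (−λₙ is largest for n=1) → dominates.
Asymptotic: φ ~ c₁ sin(πx/2.48) e^{1.548t} (exponential growth at rate −λ₁ ≈ 1.548).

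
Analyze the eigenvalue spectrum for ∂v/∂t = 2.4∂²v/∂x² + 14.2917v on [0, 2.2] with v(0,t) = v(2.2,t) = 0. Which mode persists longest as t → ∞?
Eigenvalues: λₙ = 2.4n²π²/2.2² - 14.2917.
First three modes:
  n=1: λ₁ = 2.4π²/2.2² - 14.2917 ≈ -9.398
  n=2: λ₂ = 9.6π²/2.2² - 14.2917 ≈ 5.284
  n=3: λ₃ = 21.6π²/2.2² - 14.2917 ≈ 29.754
Since 2.4π²/2.2² ≈ 4.894 < 14.2917, λ₁ < 0.
The n=1 mode grows fastest (−λₙ is largest for n=1) → dominates.
Asymptotic: v ~ c₁ sin(πx/2.2) e^{9.398t} (exponential growth at rate −λ₁ ≈ 9.398).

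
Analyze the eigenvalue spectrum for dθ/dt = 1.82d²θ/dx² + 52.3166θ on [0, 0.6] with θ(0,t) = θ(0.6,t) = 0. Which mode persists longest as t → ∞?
Eigenvalues: λₙ = 1.82n²π²/0.6² - 52.3166.
First three modes:
  n=1: λ₁ = 1.82π²/0.6² - 52.3166 ≈ -2.42
  n=2: λ₂ = 7.28π²/0.6² - 52.3166 ≈ 147.269
  n=3: λ₃ = 16.38π²/0.6² - 52.3166 ≈ 396.75
Since 1.82π²/0.6² ≈ 49.896 < 52.3166, λ₁ < 0.
The n=1 mode grows fastest (−λₙ is largest for n=1) → dominates.
Asymptotic: θ ~ c₁ sin(πx/0.6) e^{2.42t} (exponential growth at rate −λ₁ ≈ 2.42).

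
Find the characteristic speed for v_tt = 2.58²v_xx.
Speed = 2.58. Information travels along characteristics x = x₀ ± 2.58t.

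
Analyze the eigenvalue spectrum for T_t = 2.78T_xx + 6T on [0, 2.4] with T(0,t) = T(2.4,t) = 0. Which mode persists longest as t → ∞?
Eigenvalues: λₙ = 2.78n²π²/2.4² - 6.
First three modes:
  n=1: λ₁ = 2.78π²/2.4² - 6 ≈ -1.237
  n=2: λ₂ = 11.12π²/2.4² - 6 ≈ 13.054
  n=3: λ₃ = 25.02π²/2.4² - 6 ≈ 36.871
Since 2.78π²/2.4² ≈ 4.763 < 6, λ₁ < 0.
The n=1 mode grows fastest (−λₙ is largest for n=1) → dominates.
Asymptotic: T ~ c₁ sin(πx/2.4) e^{1.237t} (exponential growth at rate −λ₁ ≈ 1.237).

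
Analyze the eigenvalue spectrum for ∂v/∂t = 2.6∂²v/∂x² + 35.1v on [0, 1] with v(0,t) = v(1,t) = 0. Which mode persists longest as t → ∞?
Eigenvalues: λₙ = 2.6n²π²/1² - 35.1.
First three modes:
  n=1: λ₁ = 2.6π² - 35.1 ≈ -9.439
  n=2: λ₂ = 10.4π² - 35.1 ≈ 67.544
  n=3: λ₃ = 23.4π² - 35.1 ≈ 195.849
Since 2.6π² ≈ 25.661 < 35.1, λ₁ < 0.
The n=1 mode grows fastest (−λₙ is largest for n=1) → dominates.
Asymptotic: v ~ c₁ sin(πx/1) e^{9.439t} (exponential growth at rate −λ₁ ≈ 9.439).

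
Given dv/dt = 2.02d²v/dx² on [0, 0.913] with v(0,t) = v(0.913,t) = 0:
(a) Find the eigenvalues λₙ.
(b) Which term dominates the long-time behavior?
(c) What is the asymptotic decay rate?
Eigenvalues: λₙ = 2.02n²π²/0.913².
First three modes:
  n=1: λ₁ = 2.02π²/0.913² ≈ 23.917
  n=2: λ₂ = 8.08π²/0.913² ≈ 95.669 (4× faster decay)
  n=3: λ₃ = 18.18π²/0.913² ≈ 215.254 (9× faster decay)
As t → ∞, higher modes decay exponentially faster. The n=1 mode dominates: v ~ c₁ sin(πx/0.913) e^{-λ₁t}.
Decay rate: λ₁ = 2.02π²/0.913² ≈ 23.917.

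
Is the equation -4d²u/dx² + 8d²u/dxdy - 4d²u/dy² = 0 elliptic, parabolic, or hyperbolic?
Computing B² - 4AC with A = -4, B = 8, C = -4: discriminant = 0 (zero). Answer: parabolic.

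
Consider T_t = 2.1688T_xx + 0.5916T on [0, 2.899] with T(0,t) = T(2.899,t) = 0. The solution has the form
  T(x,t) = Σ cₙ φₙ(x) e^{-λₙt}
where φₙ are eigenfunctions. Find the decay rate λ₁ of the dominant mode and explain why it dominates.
Eigenvalues: λₙ = 2.1688n²π²/2.899² - 0.5916.
First three modes:
  n=1: λ₁ = 2.1688π²/2.899² - 0.5916 ≈ 1.955
  n=2: λ₂ = 8.6752π²/2.899² - 0.5916 ≈ 9.596
  n=3: λ₃ = 19.5192π²/2.899² - 0.5916 ≈ 22.331
Since 2.1688π²/2.899² ≈ 2.547 > 0.5916, all λₙ > 0.
The n=1 mode decays slowest → dominates as t → ∞.
Asymptotic: T ~ c₁ sin(πx/2.899) e^{-λ₁t} with decay rate λ₁ ≈ 1.955.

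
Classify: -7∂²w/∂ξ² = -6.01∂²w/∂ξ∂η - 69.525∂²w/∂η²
Rewriting in standard form: -7∂²w/∂ξ² + 6.01∂²w/∂ξ∂η + 69.525∂²w/∂η² = 0. Hyperbolic (discriminant = 1982.8201).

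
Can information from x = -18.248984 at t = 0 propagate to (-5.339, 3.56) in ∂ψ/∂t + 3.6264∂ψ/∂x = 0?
Yes. The characteristic through (-5.339, 3.56) passes through x = -18.248984.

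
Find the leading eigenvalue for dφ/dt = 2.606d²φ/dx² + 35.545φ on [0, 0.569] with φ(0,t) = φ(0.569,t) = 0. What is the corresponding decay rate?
Eigenvalues: λₙ = 2.606n²π²/0.569² - 35.545.
First three modes:
  n=1: λ₁ = 2.606π²/0.569² - 35.545 ≈ 43.897
  n=2: λ₂ = 10.424π²/0.569² - 35.545 ≈ 282.223
  n=3: λ₃ = 23.454π²/0.569² - 35.545 ≈ 679.432
Since 2.606π²/0.569² ≈ 79.442 > 35.545, all λₙ > 0.
The n=1 mode decays slowest → dominates as t → ∞.
Asymptotic: φ ~ c₁ sin(πx/0.569) e^{-λ₁t} with decay rate λ₁ ≈ 43.897.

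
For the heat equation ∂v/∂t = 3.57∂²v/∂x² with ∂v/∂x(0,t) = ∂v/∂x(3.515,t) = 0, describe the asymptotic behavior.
v → constant (steady state). Heat is conserved (no flux at boundaries); solution approaches the spatial average.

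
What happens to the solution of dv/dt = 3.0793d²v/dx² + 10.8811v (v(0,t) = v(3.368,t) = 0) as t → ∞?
v grows unboundedly. Reaction dominates diffusion (r=10.8811 > κπ²/L²≈2.68); solution grows exponentially.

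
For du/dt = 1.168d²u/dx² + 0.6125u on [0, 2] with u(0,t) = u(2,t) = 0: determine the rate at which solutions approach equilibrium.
Eigenvalues: λₙ = 1.168n²π²/2² - 0.6125.
First three modes:
  n=1: λ₁ = 1.168π²/2² - 0.6125 ≈ 2.269
  n=2: λ₂ = 4.672π²/2² - 0.6125 ≈ 10.915
  n=3: λ₃ = 10.512π²/2² - 0.6125 ≈ 25.325
Since 1.168π²/2² ≈ 2.882 > 0.6125, all λₙ > 0.
The n=1 mode decays slowest → dominates as t → ∞.
Asymptotic: u ~ c₁ sin(πx/2) e^{-λ₁t} with decay rate λ₁ ≈ 2.269.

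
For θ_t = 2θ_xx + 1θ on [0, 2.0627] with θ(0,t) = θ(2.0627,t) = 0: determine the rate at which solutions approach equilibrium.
Eigenvalues: λₙ = 2n²π²/2.0627² - 1.
First three modes:
  n=1: λ₁ = 2π²/2.0627² - 1 ≈ 3.639
  n=2: λ₂ = 8π²/2.0627² - 1 ≈ 17.557
  n=3: λ₃ = 18π²/2.0627² - 1 ≈ 40.754
Since 2π²/2.0627² ≈ 4.639 > 1, all λₙ > 0.
The n=1 mode decays slowest → dominates as t → ∞.
Asymptotic: θ ~ c₁ sin(πx/2.0627) e^{-λ₁t} with decay rate λ₁ ≈ 3.639.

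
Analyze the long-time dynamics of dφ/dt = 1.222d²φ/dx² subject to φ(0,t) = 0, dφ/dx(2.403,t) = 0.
Long-time behavior: φ → 0. Heat escapes through the Dirichlet boundary.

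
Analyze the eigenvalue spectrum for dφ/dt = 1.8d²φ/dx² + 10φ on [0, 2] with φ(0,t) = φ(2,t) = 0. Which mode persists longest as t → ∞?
Eigenvalues: λₙ = 1.8n²π²/2² - 10.
First three modes:
  n=1: λ₁ = 1.8π²/2² - 10 ≈ -5.559
  n=2: λ₂ = 7.2π²/2² - 10 ≈ 7.765
  n=3: λ₃ = 16.2π²/2² - 10 ≈ 29.972
Since 1.8π²/2² ≈ 4.441 < 10, λ₁ < 0.
The n=1 mode grows fastest (−λₙ is largest for n=1) → dominates.
Asymptotic: φ ~ c₁ sin(πx/2) e^{5.559t} (exponential growth at rate −λ₁ ≈ 5.559).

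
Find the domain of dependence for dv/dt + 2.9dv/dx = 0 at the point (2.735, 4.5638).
A single point: x = -10.50002. The characteristic through (2.735, 4.5638) is x - 2.9t = const, so x = 2.735 - 2.9·4.5638 = -10.50002.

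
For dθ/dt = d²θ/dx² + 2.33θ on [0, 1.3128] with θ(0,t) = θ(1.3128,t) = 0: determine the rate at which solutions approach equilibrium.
Eigenvalues: λₙ = n²π²/1.3128² - 2.33.
First three modes:
  n=1: λ₁ = π²/1.3128² - 2.33 ≈ 3.397
  n=2: λ₂ = 4π²/1.3128² - 2.33 ≈ 20.577
  n=3: λ₃ = 9π²/1.3128² - 2.33 ≈ 49.21
Since π²/1.3128² ≈ 5.727 > 2.33, all λₙ > 0.
The n=1 mode decays slowest → dominates as t → ∞.
Asymptotic: θ ~ c₁ sin(πx/1.3128) e^{-λ₁t} with decay rate λ₁ ≈ 3.397.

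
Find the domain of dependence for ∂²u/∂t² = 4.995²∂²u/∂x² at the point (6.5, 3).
Domain of dependence: [-8.485, 21.485]. Signals travel at speed 4.995, so data within |x - 6.5| ≤ 4.995·3 = 14.985 can reach the point.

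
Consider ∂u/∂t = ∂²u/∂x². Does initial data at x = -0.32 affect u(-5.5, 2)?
Yes, for any finite x. The heat equation has infinite propagation speed, so all initial data affects all points at any t > 0.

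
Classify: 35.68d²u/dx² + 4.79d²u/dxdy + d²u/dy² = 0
Elliptic (discriminant = -119.7759).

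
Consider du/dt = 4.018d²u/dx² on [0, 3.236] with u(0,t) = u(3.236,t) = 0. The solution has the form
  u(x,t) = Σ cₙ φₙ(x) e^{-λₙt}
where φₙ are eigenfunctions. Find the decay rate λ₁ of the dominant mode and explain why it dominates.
Eigenvalues: λₙ = 4.018n²π²/3.236².
First three modes:
  n=1: λ₁ = 4.018π²/3.236² ≈ 3.787
  n=2: λ₂ = 16.072π²/3.236² ≈ 15.148 (4× faster decay)
  n=3: λ₃ = 36.162π²/3.236² ≈ 34.083 (9× faster decay)
As t → ∞, higher modes decay exponentially faster. The n=1 mode dominates: u ~ c₁ sin(πx/3.236) e^{-λ₁t}.
Decay rate: λ₁ = 4.018π²/3.236² ≈ 3.787.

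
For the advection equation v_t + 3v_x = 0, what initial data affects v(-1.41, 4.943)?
A single point: x = -16.239. The characteristic through (-1.41, 4.943) is x - 3t = const, so x = -1.41 - 3·4.943 = -16.239.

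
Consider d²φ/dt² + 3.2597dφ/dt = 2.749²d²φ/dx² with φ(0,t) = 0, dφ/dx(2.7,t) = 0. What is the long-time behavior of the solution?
As t → ∞, φ → 0. Damping (γ=3.2597) dissipates energy; oscillations decay exponentially.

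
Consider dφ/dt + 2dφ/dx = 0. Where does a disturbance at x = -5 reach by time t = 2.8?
At x = 0.6. The characteristic carries data from (-5, 0) to (0.6, 2.8).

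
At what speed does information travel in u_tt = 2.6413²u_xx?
Speed = 2.6413. Information travels along characteristics x = x₀ ± 2.6413t.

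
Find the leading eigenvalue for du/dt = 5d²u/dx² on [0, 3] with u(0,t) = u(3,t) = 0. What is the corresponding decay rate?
Eigenvalues: λₙ = 5n²π²/3².
First three modes:
  n=1: λ₁ = 5π²/3² ≈ 5.483
  n=2: λ₂ = 20π²/3² ≈ 21.932 (4× faster decay)
  n=3: λ₃ = 45π²/3² ≈ 49.348 (9× faster decay)
As t → ∞, higher modes decay exponentially faster. The n=1 mode dominates: u ~ c₁ sin(πx/3) e^{-λ₁t}.
Decay rate: λ₁ = 5π²/3² ≈ 5.483.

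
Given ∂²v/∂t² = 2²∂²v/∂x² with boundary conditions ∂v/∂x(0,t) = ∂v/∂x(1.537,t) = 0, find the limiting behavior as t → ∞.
v oscillates about a mean that drifts linearly in t (generically unbounded; no decay). There is no damping, so the nonconstant modes persist as standing waves (energy conserved, no decay). But with Neumann conditions at both ends the constant mode has eigenvalue 0: the spatial mean M(t) of v satisfies M'' = 0, so M(t) = M(0) + M'(0)·t. Unless the initial velocity has zero mean (∫v_t(x,0)dx = 0), the solution grows linearly in t (unbounded, though not exponentially); if it does have zero mean, the solution stays bounded and simply oscillates.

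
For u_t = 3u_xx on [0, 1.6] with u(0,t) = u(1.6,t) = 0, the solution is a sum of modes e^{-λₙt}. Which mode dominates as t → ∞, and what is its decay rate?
Eigenvalues: λₙ = 3n²π²/1.6².
First three modes:
  n=1: λ₁ = 3π²/1.6² ≈ 11.566
  n=2: λ₂ = 12π²/1.6² ≈ 46.264 (4× faster decay)
  n=3: λ₃ = 27π²/1.6² ≈ 104.093 (9× faster decay)
As t → ∞, higher modes decay exponentially faster. The n=1 mode dominates: u ~ c₁ sin(πx/1.6) e^{-λ₁t}.
Decay rate: λ₁ = 3π²/1.6² ≈ 11.566.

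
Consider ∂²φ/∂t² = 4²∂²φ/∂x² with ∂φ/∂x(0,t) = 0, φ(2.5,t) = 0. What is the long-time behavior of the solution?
As t → ∞, φ oscillates (no decay). Energy is conserved; the solution oscillates indefinitely as standing waves.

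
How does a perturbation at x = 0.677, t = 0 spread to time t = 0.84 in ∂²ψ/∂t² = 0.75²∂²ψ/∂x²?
Domain of influence: [0.047, 1.307]. Data at x = 0.677 spreads outward at speed 0.75.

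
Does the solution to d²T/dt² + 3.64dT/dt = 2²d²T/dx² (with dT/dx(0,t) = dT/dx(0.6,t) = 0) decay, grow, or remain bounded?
T → constant (steady state). Damping (γ=3.64) dissipates the nonconstant modes; with Neumann BCs the spatial average obeys M''+γM'=0 and tends to a finite limit.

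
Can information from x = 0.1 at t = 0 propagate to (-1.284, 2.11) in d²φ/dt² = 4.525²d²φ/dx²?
Yes. The domain of dependence is [-10.83175, 8.26375], and 0.1 ∈ [-10.83175, 8.26375].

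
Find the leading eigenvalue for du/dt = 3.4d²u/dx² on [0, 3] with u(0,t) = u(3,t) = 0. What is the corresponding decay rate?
Eigenvalues: λₙ = 3.4n²π²/3².
First three modes:
  n=1: λ₁ = 3.4π²/3² ≈ 3.729
  n=2: λ₂ = 13.6π²/3² ≈ 14.914 (4× faster decay)
  n=3: λ₃ = 30.6π²/3² ≈ 33.557 (9× faster decay)
As t → ∞, higher modes decay exponentially faster. The n=1 mode dominates: u ~ c₁ sin(πx/3) e^{-λ₁t}.
Decay rate: λ₁ = 3.4π²/3² ≈ 3.729.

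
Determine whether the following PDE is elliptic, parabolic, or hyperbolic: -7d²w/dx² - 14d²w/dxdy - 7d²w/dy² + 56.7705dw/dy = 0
Coefficients: A = -7, B = -14, C = -7. B² - 4AC = 0, which is zero, so the equation is parabolic.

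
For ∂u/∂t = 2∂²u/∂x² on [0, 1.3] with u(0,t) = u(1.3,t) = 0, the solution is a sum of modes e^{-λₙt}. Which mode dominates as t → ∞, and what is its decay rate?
Eigenvalues: λₙ = 2n²π²/1.3².
First three modes:
  n=1: λ₁ = 2π²/1.3² ≈ 11.68
  n=2: λ₂ = 8π²/1.3² ≈ 46.72 (4× faster decay)
  n=3: λ₃ = 18π²/1.3² ≈ 105.12 (9× faster decay)
As t → ∞, higher modes decay exponentially faster. The n=1 mode dominates: u ~ c₁ sin(πx/1.3) e^{-λ₁t}.
Decay rate: λ₁ = 2π²/1.3² ≈ 11.68.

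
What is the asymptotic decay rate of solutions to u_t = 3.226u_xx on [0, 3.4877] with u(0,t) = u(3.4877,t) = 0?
Eigenvalues: λₙ = 3.226n²π²/3.4877².
First three modes:
  n=1: λ₁ = 3.226π²/3.4877² ≈ 2.617
  n=2: λ₂ = 12.904π²/3.4877² ≈ 10.47 (4× faster decay)
  n=3: λ₃ = 29.034π²/3.4877² ≈ 23.557 (9× faster decay)
As t → ∞, higher modes decay exponentially faster. The n=1 mode dominates: u ~ c₁ sin(πx/3.4877) e^{-λ₁t}.
Decay rate: λ₁ = 3.226π²/3.4877² ≈ 2.617.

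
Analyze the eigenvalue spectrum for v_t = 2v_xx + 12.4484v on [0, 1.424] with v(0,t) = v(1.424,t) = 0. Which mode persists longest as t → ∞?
Eigenvalues: λₙ = 2n²π²/1.424² - 12.4484.
First three modes:
  n=1: λ₁ = 2π²/1.424² - 12.4484 ≈ -2.714
  n=2: λ₂ = 8π²/1.424² - 12.4484 ≈ 26.489
  n=3: λ₃ = 18π²/1.424² - 12.4484 ≈ 75.161
Since 2π²/1.424² ≈ 9.734 < 12.4484, λ₁ < 0.
The n=1 mode grows fastest (−λₙ is largest for n=1) → dominates.
Asymptotic: v ~ c₁ sin(πx/1.424) e^{2.714t} (exponential growth at rate −λ₁ ≈ 2.714).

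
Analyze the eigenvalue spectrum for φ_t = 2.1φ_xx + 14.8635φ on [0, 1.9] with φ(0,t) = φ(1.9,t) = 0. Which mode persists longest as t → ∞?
Eigenvalues: λₙ = 2.1n²π²/1.9² - 14.8635.
First three modes:
  n=1: λ₁ = 2.1π²/1.9² - 14.8635 ≈ -9.122
  n=2: λ₂ = 8.4π²/1.9² - 14.8635 ≈ 8.102
  n=3: λ₃ = 18.9π²/1.9² - 14.8635 ≈ 36.808
Since 2.1π²/1.9² ≈ 5.741 < 14.8635, λ₁ < 0.
The n=1 mode grows fastest (−λₙ is largest for n=1) → dominates.
Asymptotic: φ ~ c₁ sin(πx/1.9) e^{9.122t} (exponential growth at rate −λ₁ ≈ 9.122).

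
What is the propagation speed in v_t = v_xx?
Infinite. The heat equation is parabolic, not hyperbolic, so disturbances propagate instantly.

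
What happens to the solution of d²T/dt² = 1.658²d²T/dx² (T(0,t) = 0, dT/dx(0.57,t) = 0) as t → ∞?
T oscillates (no decay). Energy is conserved; the solution oscillates indefinitely as standing waves.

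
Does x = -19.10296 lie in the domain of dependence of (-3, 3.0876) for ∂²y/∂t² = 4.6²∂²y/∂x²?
No. The domain of dependence is [-17.20296, 11.20296], and -19.10296 is outside this interval.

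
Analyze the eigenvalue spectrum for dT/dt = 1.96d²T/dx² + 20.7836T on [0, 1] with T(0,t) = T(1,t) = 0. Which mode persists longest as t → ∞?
Eigenvalues: λₙ = 1.96n²π²/1² - 20.7836.
First three modes:
  n=1: λ₁ = 1.96π² - 20.7836 ≈ -1.439
  n=2: λ₂ = 7.84π² - 20.7836 ≈ 56.594
  n=3: λ₃ = 17.64π² - 20.7836 ≈ 153.316
Since 1.96π² ≈ 19.344 < 20.7836, λ₁ < 0.
The n=1 mode grows fastest (−λₙ is largest for n=1) → dominates.
Asymptotic: T ~ c₁ sin(πx/1) e^{1.439t} (exponential growth at rate −λ₁ ≈ 1.439).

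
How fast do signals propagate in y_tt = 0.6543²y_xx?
Speed = 0.6543. Information travels along characteristics x = x₀ ± 0.6543t.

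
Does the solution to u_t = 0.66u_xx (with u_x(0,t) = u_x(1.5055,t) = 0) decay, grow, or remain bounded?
u → constant (steady state). Heat is conserved (no flux at boundaries); solution approaches the spatial average.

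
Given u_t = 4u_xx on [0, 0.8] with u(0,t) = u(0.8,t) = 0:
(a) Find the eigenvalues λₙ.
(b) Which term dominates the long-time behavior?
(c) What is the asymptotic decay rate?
Eigenvalues: λₙ = 4n²π²/0.8².
First three modes:
  n=1: λ₁ = 4π²/0.8² ≈ 61.685
  n=2: λ₂ = 16π²/0.8² ≈ 246.74 (4× faster decay)
  n=3: λ₃ = 36π²/0.8² ≈ 555.165 (9× faster decay)
As t → ∞, higher modes decay exponentially faster. The n=1 mode dominates: u ~ c₁ sin(πx/0.8) e^{-λ₁t}.
Decay rate: λ₁ = 4π²/0.8² ≈ 61.685.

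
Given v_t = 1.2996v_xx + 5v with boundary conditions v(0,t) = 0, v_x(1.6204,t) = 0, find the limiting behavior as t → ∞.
v grows unboundedly. Reaction dominates diffusion (r=5 > κπ²/(4L²)≈1.22); solution grows exponentially.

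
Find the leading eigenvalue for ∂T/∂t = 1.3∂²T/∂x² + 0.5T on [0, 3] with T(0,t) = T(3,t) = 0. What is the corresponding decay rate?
Eigenvalues: λₙ = 1.3n²π²/3² - 0.5.
First three modes:
  n=1: λ₁ = 1.3π²/3² - 0.5 ≈ 0.926
  n=2: λ₂ = 5.2π²/3² - 0.5 ≈ 5.202
  n=3: λ₃ = 11.7π²/3² - 0.5 ≈ 12.33
Since 1.3π²/3² ≈ 1.426 > 0.5, all λₙ > 0.
The n=1 mode decays slowest → dominates as t → ∞.
Asymptotic: T ~ c₁ sin(πx/3) e^{-λ₁t} with decay rate λ₁ ≈ 0.926.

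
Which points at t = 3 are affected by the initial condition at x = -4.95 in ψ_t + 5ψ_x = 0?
At x = 10.05. The characteristic carries data from (-4.95, 0) to (10.05, 3).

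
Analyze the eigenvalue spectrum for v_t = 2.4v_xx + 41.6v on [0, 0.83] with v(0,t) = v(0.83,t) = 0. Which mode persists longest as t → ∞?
Eigenvalues: λₙ = 2.4n²π²/0.83² - 41.6.
First three modes:
  n=1: λ₁ = 2.4π²/0.83² - 41.6 ≈ -7.216
  n=2: λ₂ = 9.6π²/0.83² - 41.6 ≈ 95.935
  n=3: λ₃ = 21.6π²/0.83² - 41.6 ≈ 267.855
Since 2.4π²/0.83² ≈ 34.384 < 41.6, λ₁ < 0.
The n=1 mode grows fastest (−λₙ is largest for n=1) → dominates.
Asymptotic: v ~ c₁ sin(πx/0.83) e^{7.216t} (exponential growth at rate −λ₁ ≈ 7.216).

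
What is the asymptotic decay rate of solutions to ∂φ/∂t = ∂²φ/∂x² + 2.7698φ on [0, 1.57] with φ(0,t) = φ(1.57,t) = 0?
Eigenvalues: λₙ = n²π²/1.57² - 2.7698.
First three modes:
  n=1: λ₁ = π²/1.57² - 2.7698 ≈ 1.234
  n=2: λ₂ = 4π²/1.57² - 2.7698 ≈ 13.246
  n=3: λ₃ = 9π²/1.57² - 2.7698 ≈ 33.267
Since π²/1.57² ≈ 4.004 > 2.7698, all λₙ > 0.
The n=1 mode decays slowest → dominates as t → ∞.
Asymptotic: φ ~ c₁ sin(πx/1.57) e^{-λ₁t} with decay rate λ₁ ≈ 1.234.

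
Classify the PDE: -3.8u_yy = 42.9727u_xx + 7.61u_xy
Rewriting in standard form: -42.9727u_xx - 7.61u_xy - 3.8u_yy = 0. A = -42.9727, B = -7.61, C = -3.8. Discriminant B² - 4AC = -595.27294. Since -595.27294 < 0, elliptic.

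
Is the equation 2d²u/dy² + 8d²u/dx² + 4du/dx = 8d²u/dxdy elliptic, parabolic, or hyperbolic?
Rewriting in standard form: 8d²u/dx² - 8d²u/dxdy + 2d²u/dy² + 4du/dx = 0. Computing B² - 4AC with A = 8, B = -8, C = 2: discriminant = 0 (zero). Answer: parabolic.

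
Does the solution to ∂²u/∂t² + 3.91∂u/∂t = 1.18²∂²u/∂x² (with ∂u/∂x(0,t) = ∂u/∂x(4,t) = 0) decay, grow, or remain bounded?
u → constant (steady state). Damping (γ=3.91) dissipates the nonconstant modes; with Neumann BCs the spatial average obeys M''+γM'=0 and tends to a finite limit.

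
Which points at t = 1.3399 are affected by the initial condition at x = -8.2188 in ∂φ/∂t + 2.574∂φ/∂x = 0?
At x = -4.7698974. The characteristic carries data from (-8.2188, 0) to (-4.7698974, 1.3399).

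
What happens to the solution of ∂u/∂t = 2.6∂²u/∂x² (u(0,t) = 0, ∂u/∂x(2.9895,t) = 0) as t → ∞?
u → 0. Heat escapes through the Dirichlet boundary.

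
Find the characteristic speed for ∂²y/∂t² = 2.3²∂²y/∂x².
Speed = 2.3. Information travels along characteristics x = x₀ ± 2.3t.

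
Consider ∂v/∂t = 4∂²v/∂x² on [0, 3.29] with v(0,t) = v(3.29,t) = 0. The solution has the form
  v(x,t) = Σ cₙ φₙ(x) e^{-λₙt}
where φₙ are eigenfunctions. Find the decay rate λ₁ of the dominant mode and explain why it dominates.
Eigenvalues: λₙ = 4n²π²/3.29².
First three modes:
  n=1: λ₁ = 4π²/3.29² ≈ 3.647
  n=2: λ₂ = 16π²/3.29² ≈ 14.589 (4× faster decay)
  n=3: λ₃ = 36π²/3.29² ≈ 32.825 (9× faster decay)
As t → ∞, higher modes decay exponentially faster. The n=1 mode dominates: v ~ c₁ sin(πx/3.29) e^{-λ₁t}.
Decay rate: λ₁ = 4π²/3.29² ≈ 3.647.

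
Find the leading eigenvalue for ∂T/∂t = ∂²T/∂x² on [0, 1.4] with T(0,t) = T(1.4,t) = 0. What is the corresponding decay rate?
Eigenvalues: λₙ = n²π²/1.4².
First three modes:
  n=1: λ₁ = π²/1.4² ≈ 5.036
  n=2: λ₂ = 4π²/1.4² ≈ 20.142 (4× faster decay)
  n=3: λ₃ = 9π²/1.4² ≈ 45.32 (9× faster decay)
As t → ∞, higher modes decay exponentially faster. The n=1 mode dominates: T ~ c₁ sin(πx/1.4) e^{-λ₁t}.
Decay rate: λ₁ = π²/1.4² ≈ 5.036.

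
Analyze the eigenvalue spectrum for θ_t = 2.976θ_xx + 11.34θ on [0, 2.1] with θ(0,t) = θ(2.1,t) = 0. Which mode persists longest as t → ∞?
Eigenvalues: λₙ = 2.976n²π²/2.1² - 11.34.
First three modes:
  n=1: λ₁ = 2.976π²/2.1² - 11.34 ≈ -4.68
  n=2: λ₂ = 11.904π²/2.1² - 11.34 ≈ 15.301
  n=3: λ₃ = 26.784π²/2.1² - 11.34 ≈ 48.603
Since 2.976π²/2.1² ≈ 6.66 < 11.34, λ₁ < 0.
The n=1 mode grows fastest (−λₙ is largest for n=1) → dominates.
Asymptotic: θ ~ c₁ sin(πx/2.1) e^{4.68t} (exponential growth at rate −λ₁ ≈ 4.68).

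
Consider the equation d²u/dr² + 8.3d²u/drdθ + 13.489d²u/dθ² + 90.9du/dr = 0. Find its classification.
Hyperbolic. (A = 1, B = 8.3, C = 13.489 gives B² - 4AC = 14.934.)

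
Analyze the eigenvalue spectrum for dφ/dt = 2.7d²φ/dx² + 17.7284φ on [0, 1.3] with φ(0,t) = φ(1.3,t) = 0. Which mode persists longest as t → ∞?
Eigenvalues: λₙ = 2.7n²π²/1.3² - 17.7284.
First three modes:
  n=1: λ₁ = 2.7π²/1.3² - 17.7284 ≈ -1.96
  n=2: λ₂ = 10.8π²/1.3² - 17.7284 ≈ 45.344
  n=3: λ₃ = 24.3π²/1.3² - 17.7284 ≈ 124.184
Since 2.7π²/1.3² ≈ 15.768 < 17.7284, λ₁ < 0.
The n=1 mode grows fastest (−λₙ is largest for n=1) → dominates.
Asymptotic: φ ~ c₁ sin(πx/1.3) e^{1.96t} (exponential growth at rate −λ₁ ≈ 1.96).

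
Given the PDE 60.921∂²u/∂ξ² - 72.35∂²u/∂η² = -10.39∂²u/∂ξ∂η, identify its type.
Rewriting in standard form: 60.921∂²u/∂ξ² + 10.39∂²u/∂ξ∂η - 72.35∂²u/∂η² = 0. The second-order coefficients are A = 60.921, B = 10.39, C = -72.35. Since B² - 4AC = 17738.4895 > 0, this is a hyperbolic PDE.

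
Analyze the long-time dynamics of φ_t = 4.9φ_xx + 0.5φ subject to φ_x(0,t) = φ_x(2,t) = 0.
Long-time behavior: φ grows unboundedly. With Neumann BCs the constant mode has diffusion eigenvalue 0, so any r > 0 makes it grow like e^(0.5t); solution grows exponentially.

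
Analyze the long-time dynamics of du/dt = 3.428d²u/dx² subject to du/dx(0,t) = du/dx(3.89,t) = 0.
Long-time behavior: u → constant (steady state). Heat is conserved (no flux at boundaries); solution approaches the spatial average.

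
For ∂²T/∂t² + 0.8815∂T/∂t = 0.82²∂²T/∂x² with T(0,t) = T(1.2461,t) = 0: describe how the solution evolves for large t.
T → 0. Damping (γ=0.8815) dissipates energy; oscillations decay exponentially.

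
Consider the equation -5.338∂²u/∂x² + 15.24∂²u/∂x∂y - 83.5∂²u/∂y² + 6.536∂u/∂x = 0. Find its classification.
Elliptic. (A = -5.338, B = 15.24, C = -83.5 gives B² - 4AC = -1550.6344.)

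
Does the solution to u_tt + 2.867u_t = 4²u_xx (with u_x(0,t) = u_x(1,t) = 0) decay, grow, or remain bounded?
u → constant (steady state). Damping (γ=2.867) dissipates the nonconstant modes; with Neumann BCs the spatial average obeys M''+γM'=0 and tends to a finite limit.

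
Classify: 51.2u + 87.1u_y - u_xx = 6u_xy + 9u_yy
Rewriting in standard form: -u_xx - 6u_xy - 9u_yy + 87.1u_y + 51.2u = 0. Parabolic (discriminant = 0).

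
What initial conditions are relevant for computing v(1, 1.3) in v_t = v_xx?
The entire real line. The heat equation has infinite propagation speed: any initial disturbance instantly affects all points (though exponentially small far away).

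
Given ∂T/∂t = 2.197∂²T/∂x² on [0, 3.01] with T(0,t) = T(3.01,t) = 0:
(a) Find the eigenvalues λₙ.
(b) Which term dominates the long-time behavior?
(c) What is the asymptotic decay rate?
Eigenvalues: λₙ = 2.197n²π²/3.01².
First three modes:
  n=1: λ₁ = 2.197π²/3.01² ≈ 2.393
  n=2: λ₂ = 8.788π²/3.01² ≈ 9.573 (4× faster decay)
  n=3: λ₃ = 19.773π²/3.01² ≈ 21.54 (9× faster decay)
As t → ∞, higher modes decay exponentially faster. The n=1 mode dominates: T ~ c₁ sin(πx/3.01) e^{-λ₁t}.
Decay rate: λ₁ = 2.197π²/3.01² ≈ 2.393.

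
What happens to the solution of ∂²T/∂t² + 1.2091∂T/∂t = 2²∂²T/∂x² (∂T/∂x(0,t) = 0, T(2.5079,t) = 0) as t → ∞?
T → 0. Damping (γ=1.2091) dissipates energy; oscillations decay exponentially.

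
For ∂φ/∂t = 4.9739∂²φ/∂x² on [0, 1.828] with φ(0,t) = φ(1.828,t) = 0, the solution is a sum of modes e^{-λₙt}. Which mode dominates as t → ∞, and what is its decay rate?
Eigenvalues: λₙ = 4.9739n²π²/1.828².
First three modes:
  n=1: λ₁ = 4.9739π²/1.828² ≈ 14.691
  n=2: λ₂ = 19.8956π²/1.828² ≈ 58.763 (4× faster decay)
  n=3: λ₃ = 44.7651π²/1.828² ≈ 132.217 (9× faster decay)
As t → ∞, higher modes decay exponentially faster. The n=1 mode dominates: φ ~ c₁ sin(πx/1.828) e^{-λ₁t}.
Decay rate: λ₁ = 4.9739π²/1.828² ≈ 14.691.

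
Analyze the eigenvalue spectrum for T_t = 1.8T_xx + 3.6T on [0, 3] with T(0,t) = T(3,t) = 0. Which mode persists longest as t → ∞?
Eigenvalues: λₙ = 1.8n²π²/3² - 3.6.
First three modes:
  n=1: λ₁ = 1.8π²/3² - 3.6 ≈ -1.626
  n=2: λ₂ = 7.2π²/3² - 3.6 ≈ 4.296
  n=3: λ₃ = 16.2π²/3² - 3.6 ≈ 14.165
Since 1.8π²/3² ≈ 1.974 < 3.6, λ₁ < 0.
The n=1 mode grows fastest (−λₙ is largest for n=1) → dominates.
Asymptotic: T ~ c₁ sin(πx/3) e^{1.626t} (exponential growth at rate −λ₁ ≈ 1.626).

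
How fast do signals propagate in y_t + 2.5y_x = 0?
Speed = 2.5. Information travels along x - 2.5t = const (rightward).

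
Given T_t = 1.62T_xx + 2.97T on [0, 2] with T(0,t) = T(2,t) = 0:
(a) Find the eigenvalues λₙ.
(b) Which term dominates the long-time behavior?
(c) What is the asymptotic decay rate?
Eigenvalues: λₙ = 1.62n²π²/2² - 2.97.
First three modes:
  n=1: λ₁ = 1.62π²/2² - 2.97 ≈ 1.027
  n=2: λ₂ = 6.48π²/2² - 2.97 ≈ 13.019
  n=3: λ₃ = 14.58π²/2² - 2.97 ≈ 33.005
Since 1.62π²/2² ≈ 3.997 > 2.97, all λₙ > 0.
The n=1 mode decays slowest → dominates as t → ∞.
Asymptotic: T ~ c₁ sin(πx/2) e^{-λ₁t} with decay rate λ₁ ≈ 1.027.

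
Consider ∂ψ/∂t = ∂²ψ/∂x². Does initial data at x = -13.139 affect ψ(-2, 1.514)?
Yes, for any finite x. The heat equation has infinite propagation speed, so all initial data affects all points at any t > 0.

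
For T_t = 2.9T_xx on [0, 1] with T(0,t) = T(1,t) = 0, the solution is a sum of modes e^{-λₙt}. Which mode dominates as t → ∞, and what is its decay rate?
Eigenvalues: λₙ = 2.9n²π².
First three modes:
  n=1: λ₁ = 2.9π² ≈ 28.622
  n=2: λ₂ = 11.6π² ≈ 114.487 (4× faster decay)
  n=3: λ₃ = 26.1π² ≈ 257.597 (9× faster decay)
As t → ∞, higher modes decay exponentially faster. The n=1 mode dominates: T ~ c₁ sin(πx) e^{-λ₁t}.
Decay rate: λ₁ = 2.9π² ≈ 28.622.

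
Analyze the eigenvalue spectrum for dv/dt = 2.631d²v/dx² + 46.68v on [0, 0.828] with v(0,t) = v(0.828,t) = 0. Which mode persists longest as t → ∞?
Eigenvalues: λₙ = 2.631n²π²/0.828² - 46.68.
First three modes:
  n=1: λ₁ = 2.631π²/0.828² - 46.68 ≈ -8.804
  n=2: λ₂ = 10.524π²/0.828² - 46.68 ≈ 104.823
  n=3: λ₃ = 23.679π²/0.828² - 46.68 ≈ 294.201
Since 2.631π²/0.828² ≈ 37.876 < 46.68, λ₁ < 0.
The n=1 mode grows fastest (−λₙ is largest for n=1) → dominates.
Asymptotic: v ~ c₁ sin(πx/0.828) e^{8.804t} (exponential growth at rate −λ₁ ≈ 8.804).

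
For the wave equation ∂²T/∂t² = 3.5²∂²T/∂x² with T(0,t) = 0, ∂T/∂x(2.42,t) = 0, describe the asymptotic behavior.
T oscillates (no decay). Energy is conserved; the solution oscillates indefinitely as standing waves.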